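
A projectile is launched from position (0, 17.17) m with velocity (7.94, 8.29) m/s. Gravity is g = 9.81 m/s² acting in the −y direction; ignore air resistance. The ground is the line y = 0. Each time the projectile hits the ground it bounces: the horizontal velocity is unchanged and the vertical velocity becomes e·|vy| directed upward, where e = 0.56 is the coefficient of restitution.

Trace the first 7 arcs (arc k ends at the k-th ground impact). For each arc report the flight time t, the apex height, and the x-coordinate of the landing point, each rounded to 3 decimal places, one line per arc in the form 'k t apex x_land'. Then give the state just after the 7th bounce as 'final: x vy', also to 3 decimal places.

1 2.898 20.673 23.010
2 2.299 6.483 41.267
3 1.288 2.033 51.490
4 0.721 0.638 57.216
5 0.404 0.200 60.422
6 0.226 0.063 62.217
7 0.127 0.020 63.223
final: 63.223 0.348

Arc 1: start y=17.170, vy=8.290 → t=2.898, apex=20.673, x_land=23.010, impact vy=-20.140
  bounce: vy ← 0.56·20.140 = 11.278
Arc 2: start y=0.000, vy=11.278 → t=2.299, apex=6.483, x_land=41.267, impact vy=-11.278
  bounce: vy ← 0.56·11.278 = 6.316
Arc 3: start y=0.000, vy=6.316 → t=1.288, apex=2.033, x_land=51.490, impact vy=-6.316
  bounce: vy ← 0.56·6.316 = 3.537
Arc 4: start y=0.000, vy=3.537 → t=0.721, apex=0.638, x_land=57.216, impact vy=-3.537
  bounce: vy ← 0.56·3.537 = 1.981
Arc 5: start y=0.000, vy=1.981 → t=0.404, apex=0.200, x_land=60.422, impact vy=-1.981
  bounce: vy ← 0.56·1.981 = 1.109
Arc 6: start y=0.000, vy=1.109 → t=0.226, apex=0.063, x_land=62.217, impact vy=-1.109
  bounce: vy ← 0.56·1.109 = 0.621
Arc 7: start y=0.000, vy=0.621 → t=0.127, apex=0.020, x_land=63.223, impact vy=-0.621
  bounce: vy ← 0.56·0.621 = 0.348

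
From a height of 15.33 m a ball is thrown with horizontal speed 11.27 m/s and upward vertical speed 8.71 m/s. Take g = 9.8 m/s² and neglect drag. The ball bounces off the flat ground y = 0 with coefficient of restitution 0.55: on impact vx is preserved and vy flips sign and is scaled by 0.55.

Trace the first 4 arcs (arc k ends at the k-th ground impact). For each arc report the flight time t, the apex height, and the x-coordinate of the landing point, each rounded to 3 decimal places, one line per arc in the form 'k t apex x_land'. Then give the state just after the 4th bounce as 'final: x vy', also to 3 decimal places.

Arc 1: start y=15.330, vy=8.710 → t=2.868, apex=19.201, x_land=32.326, impact vy=-19.399
  bounce: vy ← 0.55·19.399 = 10.670
Arc 2: start y=0.000, vy=10.670 → t=2.177, apex=5.808, x_land=56.866, impact vy=-10.670
  bounce: vy ← 0.55·10.670 = 5.868
Arc 3: start y=0.000, vy=5.868 → t=1.198, apex=1.757, x_land=70.363, impact vy=-5.868
  bounce: vy ← 0.55·5.868 = 3.228
Arc 4: start y=0.000, vy=3.228 → t=0.659, apex=0.531, x_land=77.786, impact vy=-3.228
  bounce: vy ← 0.55·3.228 = 1.775

1 2.868 19.201 32.326
2 2.177 5.808 56.866
3 1.198 1.757 70.363
4 0.659 0.531 77.786
final: 77.786 1.775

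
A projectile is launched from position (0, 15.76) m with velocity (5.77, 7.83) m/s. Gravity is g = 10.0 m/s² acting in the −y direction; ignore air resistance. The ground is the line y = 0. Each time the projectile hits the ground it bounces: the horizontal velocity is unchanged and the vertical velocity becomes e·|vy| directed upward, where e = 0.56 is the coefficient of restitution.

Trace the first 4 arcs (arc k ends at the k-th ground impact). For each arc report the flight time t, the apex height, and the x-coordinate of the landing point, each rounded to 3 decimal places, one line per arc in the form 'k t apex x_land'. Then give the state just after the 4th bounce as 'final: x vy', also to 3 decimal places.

Arc 1: start y=15.760, vy=7.830 → t=2.723, apex=18.825, x_land=15.714, impact vy=-19.404
  bounce: vy ← 0.56·19.404 = 10.866
Arc 2: start y=0.000, vy=10.866 → t=2.173, apex=5.904, x_land=28.253, impact vy=-10.866
  bounce: vy ← 0.56·10.866 = 6.085
Arc 3: start y=0.000, vy=6.085 → t=1.217, apex=1.851, x_land=35.276, impact vy=-6.085
  bounce: vy ← 0.56·6.085 = 3.408
Arc 4: start y=0.000, vy=3.408 → t=0.682, apex=0.581, x_land=39.208, impact vy=-3.408
  bounce: vy ← 0.56·3.408 = 1.908

1 2.723 18.825 15.714
2 2.173 5.904 28.253
3 1.217 1.851 35.276
4 0.682 0.581 39.208
final: 39.208 1.908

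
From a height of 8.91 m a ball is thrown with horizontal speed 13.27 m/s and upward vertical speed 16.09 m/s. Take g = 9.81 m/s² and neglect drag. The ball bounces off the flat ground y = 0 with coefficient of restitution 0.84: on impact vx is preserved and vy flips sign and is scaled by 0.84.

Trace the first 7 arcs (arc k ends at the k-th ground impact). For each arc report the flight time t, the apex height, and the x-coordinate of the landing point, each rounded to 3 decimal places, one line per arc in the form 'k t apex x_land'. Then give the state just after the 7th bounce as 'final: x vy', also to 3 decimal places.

Arc 1: start y=8.910, vy=16.090 → t=3.763, apex=22.105, x_land=49.936, impact vy=-20.826
  bounce: vy ← 0.84·20.826 = 17.493
Arc 2: start y=0.000, vy=17.493 → t=3.566, apex=15.597, x_land=97.262, impact vy=-17.493
  bounce: vy ← 0.84·17.493 = 14.694
Arc 3: start y=0.000, vy=14.694 → t=2.996, apex=11.006, x_land=137.017, impact vy=-14.694
  bounce: vy ← 0.84·14.694 = 12.343
Arc 4: start y=0.000, vy=12.343 → t=2.516, apex=7.765, x_land=170.411, impact vy=-12.343
  bounce: vy ← 0.84·12.343 = 10.368
Arc 5: start y=0.000, vy=10.368 → t=2.114, apex=5.479, x_land=198.462, impact vy=-10.368
  bounce: vy ← 0.84·10.368 = 8.709
Arc 6: start y=0.000, vy=8.709 → t=1.776, apex=3.866, x_land=222.024, impact vy=-8.709
  bounce: vy ← 0.84·8.709 = 7.316
Arc 7: start y=0.000, vy=7.316 → t=1.492, apex=2.728, x_land=241.817, impact vy=-7.316
  bounce: vy ← 0.84·7.316 = 6.145

1 3.763 22.105 49.936
2 3.566 15.597 97.262
3 2.996 11.006 137.017
4 2.516 7.765 170.411
5 2.114 5.479 198.462
6 1.776 3.866 222.024
7 1.492 2.728 241.817
final: 241.817 6.145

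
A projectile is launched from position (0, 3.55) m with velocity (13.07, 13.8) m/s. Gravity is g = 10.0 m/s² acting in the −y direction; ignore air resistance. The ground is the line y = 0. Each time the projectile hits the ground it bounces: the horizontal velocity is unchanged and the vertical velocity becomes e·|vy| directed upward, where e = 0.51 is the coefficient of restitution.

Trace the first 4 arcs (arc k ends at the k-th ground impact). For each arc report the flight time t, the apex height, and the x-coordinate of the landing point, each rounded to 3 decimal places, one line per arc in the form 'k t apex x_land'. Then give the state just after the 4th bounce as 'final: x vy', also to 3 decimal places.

1 2.997 13.072 39.170
2 1.649 3.400 60.725
3 0.841 0.884 71.719
4 0.429 0.230 77.325
final: 77.325 1.094

Arc 1: start y=3.550, vy=13.800 → t=2.997, apex=13.072, x_land=39.170, impact vy=-16.169
  bounce: vy ← 0.51·16.169 = 8.246
Arc 2: start y=0.000, vy=8.246 → t=1.649, apex=3.400, x_land=60.725, impact vy=-8.246
  bounce: vy ← 0.51·8.246 = 4.206
Arc 3: start y=0.000, vy=4.206 → t=0.841, apex=0.884, x_land=71.719, impact vy=-4.206
  bounce: vy ← 0.51·4.206 = 2.145
Arc 4: start y=0.000, vy=2.145 → t=0.429, apex=0.230, x_land=77.325, impact vy=-2.145
  bounce: vy ← 0.51·2.145 = 1.094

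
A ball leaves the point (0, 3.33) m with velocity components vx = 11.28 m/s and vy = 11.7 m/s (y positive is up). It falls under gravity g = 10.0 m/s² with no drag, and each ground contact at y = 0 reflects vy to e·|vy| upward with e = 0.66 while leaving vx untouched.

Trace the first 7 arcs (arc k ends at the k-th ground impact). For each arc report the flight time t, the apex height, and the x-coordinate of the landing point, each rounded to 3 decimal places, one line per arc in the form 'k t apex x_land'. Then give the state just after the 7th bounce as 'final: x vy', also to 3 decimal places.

1 2.596 10.174 29.289
2 1.883 4.432 50.529
3 1.243 1.931 64.547
4 0.820 0.841 73.799
5 0.541 0.366 79.905
6 0.357 0.160 83.936
7 0.236 0.070 86.596
final: 86.596 0.778

Arc 1: start y=3.330, vy=11.700 → t=2.596, apex=10.174, x_land=29.289, impact vy=-14.265
  bounce: vy ← 0.66·14.265 = 9.415
Arc 2: start y=0.000, vy=9.415 → t=1.883, apex=4.432, x_land=50.529, impact vy=-9.415
  bounce: vy ← 0.66·9.415 = 6.214
Arc 3: start y=0.000, vy=6.214 → t=1.243, apex=1.931, x_land=64.547, impact vy=-6.214
  bounce: vy ← 0.66·6.214 = 4.101
Arc 4: start y=0.000, vy=4.101 → t=0.820, apex=0.841, x_land=73.799, impact vy=-4.101
  bounce: vy ← 0.66·4.101 = 2.707
Arc 5: start y=0.000, vy=2.707 → t=0.541, apex=0.366, x_land=79.905, impact vy=-2.707
  bounce: vy ← 0.66·2.707 = 1.786
Arc 6: start y=0.000, vy=1.786 → t=0.357, apex=0.160, x_land=83.936, impact vy=-1.786
  bounce: vy ← 0.66·1.786 = 1.179
Arc 7: start y=0.000, vy=1.179 → t=0.236, apex=0.070, x_land=86.596, impact vy=-1.179
  bounce: vy ← 0.66·1.179 = 0.778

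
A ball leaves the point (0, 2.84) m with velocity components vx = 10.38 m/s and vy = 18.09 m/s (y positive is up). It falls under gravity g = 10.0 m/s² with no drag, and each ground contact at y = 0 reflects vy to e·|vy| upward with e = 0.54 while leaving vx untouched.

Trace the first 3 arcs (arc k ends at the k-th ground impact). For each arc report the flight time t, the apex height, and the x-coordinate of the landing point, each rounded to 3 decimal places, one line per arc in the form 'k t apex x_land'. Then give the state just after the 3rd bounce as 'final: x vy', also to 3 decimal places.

Arc 1: start y=2.840, vy=18.090 → t=3.769, apex=19.202, x_land=39.119, impact vy=-19.597
  bounce: vy ← 0.54·19.597 = 10.582
Arc 2: start y=0.000, vy=10.582 → t=2.116, apex=5.599, x_land=61.088, impact vy=-10.582
  bounce: vy ← 0.54·10.582 = 5.715
Arc 3: start y=0.000, vy=5.715 → t=1.143, apex=1.633, x_land=72.952, impact vy=-5.715
  bounce: vy ← 0.54·5.715 = 3.086

1 3.769 19.202 39.119
2 2.116 5.599 61.088
3 1.143 1.633 72.952
final: 72.952 3.086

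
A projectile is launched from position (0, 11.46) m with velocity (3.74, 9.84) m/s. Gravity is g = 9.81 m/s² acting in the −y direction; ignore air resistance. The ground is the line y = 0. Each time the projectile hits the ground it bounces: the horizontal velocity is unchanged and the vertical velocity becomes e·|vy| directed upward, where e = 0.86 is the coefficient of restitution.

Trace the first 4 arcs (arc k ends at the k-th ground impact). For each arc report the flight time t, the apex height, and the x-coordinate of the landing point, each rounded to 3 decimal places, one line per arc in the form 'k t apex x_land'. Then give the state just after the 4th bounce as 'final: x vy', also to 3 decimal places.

1 2.831 16.395 10.589
2 3.145 12.126 22.350
3 2.704 8.968 32.464
4 2.326 6.633 41.162
final: 41.162 9.811

Arc 1: start y=11.460, vy=9.840 → t=2.831, apex=16.395, x_land=10.589, impact vy=-17.935
  bounce: vy ← 0.86·17.935 = 15.424
Arc 2: start y=0.000, vy=15.424 → t=3.145, apex=12.126, x_land=22.350, impact vy=-15.424
  bounce: vy ← 0.86·15.424 = 13.265
Arc 3: start y=0.000, vy=13.265 → t=2.704, apex=8.968, x_land=32.464, impact vy=-13.265
  bounce: vy ← 0.86·13.265 = 11.408
Arc 4: start y=0.000, vy=11.408 → t=2.326, apex=6.633, x_land=41.162, impact vy=-11.408
  bounce: vy ← 0.86·11.408 = 9.811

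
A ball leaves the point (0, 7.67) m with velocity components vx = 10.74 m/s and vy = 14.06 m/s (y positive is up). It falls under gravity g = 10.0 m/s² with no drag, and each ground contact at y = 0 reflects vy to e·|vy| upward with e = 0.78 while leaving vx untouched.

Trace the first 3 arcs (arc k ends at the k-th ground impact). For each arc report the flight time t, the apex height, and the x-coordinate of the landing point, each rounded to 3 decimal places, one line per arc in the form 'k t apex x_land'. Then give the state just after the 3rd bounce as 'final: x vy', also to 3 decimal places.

1 3.280 17.554 35.224
2 2.923 10.680 66.617
3 2.280 6.498 91.104
final: 91.104 8.892

Arc 1: start y=7.670, vy=14.060 → t=3.280, apex=17.554, x_land=35.224, impact vy=-18.737
  bounce: vy ← 0.78·18.737 = 14.615
Arc 2: start y=0.000, vy=14.615 → t=2.923, apex=10.680, x_land=66.617, impact vy=-14.615
  bounce: vy ← 0.78·14.615 = 11.400
Arc 3: start y=0.000, vy=11.400 → t=2.280, apex=6.498, x_land=91.104, impact vy=-11.400
  bounce: vy ← 0.78·11.400 = 8.892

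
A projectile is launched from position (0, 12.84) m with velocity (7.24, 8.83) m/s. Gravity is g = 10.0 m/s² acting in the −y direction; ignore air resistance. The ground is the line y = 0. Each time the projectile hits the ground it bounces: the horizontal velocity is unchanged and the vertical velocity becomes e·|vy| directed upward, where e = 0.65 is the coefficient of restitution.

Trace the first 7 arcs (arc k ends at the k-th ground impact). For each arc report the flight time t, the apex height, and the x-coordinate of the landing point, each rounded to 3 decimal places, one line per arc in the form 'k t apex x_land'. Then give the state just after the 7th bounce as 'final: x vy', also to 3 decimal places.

1 2.713 16.738 19.640
2 2.379 7.072 36.861
3 1.546 2.988 48.054
4 1.005 1.262 55.330
5 0.653 0.533 60.059
6 0.425 0.225 63.133
7 0.276 0.095 65.131
final: 65.131 0.897

Arc 1: start y=12.840, vy=8.830 → t=2.713, apex=16.738, x_land=19.640, impact vy=-18.297
  bounce: vy ← 0.65·18.297 = 11.893
Arc 2: start y=0.000, vy=11.893 → t=2.379, apex=7.072, x_land=36.861, impact vy=-11.893
  bounce: vy ← 0.65·11.893 = 7.730
Arc 3: start y=0.000, vy=7.730 → t=1.546, apex=2.988, x_land=48.054, impact vy=-7.730
  bounce: vy ← 0.65·7.730 = 5.025
Arc 4: start y=0.000, vy=5.025 → t=1.005, apex=1.262, x_land=55.330, impact vy=-5.025
  bounce: vy ← 0.65·5.025 = 3.266
Arc 5: start y=0.000, vy=3.266 → t=0.653, apex=0.533, x_land=60.059, impact vy=-3.266
  bounce: vy ← 0.65·3.266 = 2.123
Arc 6: start y=0.000, vy=2.123 → t=0.425, apex=0.225, x_land=63.133, impact vy=-2.123
  bounce: vy ← 0.65·2.123 = 1.380
Arc 7: start y=0.000, vy=1.380 → t=0.276, apex=0.095, x_land=65.131, impact vy=-1.380
  bounce: vy ← 0.65·1.380 = 0.897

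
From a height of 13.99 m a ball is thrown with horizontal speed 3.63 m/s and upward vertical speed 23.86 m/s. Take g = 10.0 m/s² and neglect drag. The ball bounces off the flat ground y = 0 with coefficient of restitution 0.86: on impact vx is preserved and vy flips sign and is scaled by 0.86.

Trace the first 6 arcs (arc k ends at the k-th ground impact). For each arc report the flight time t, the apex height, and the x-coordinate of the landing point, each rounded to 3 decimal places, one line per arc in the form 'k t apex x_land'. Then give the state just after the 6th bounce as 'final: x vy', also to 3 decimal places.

Arc 1: start y=13.990, vy=23.860 → t=5.300, apex=42.455, x_land=19.239, impact vy=-29.139
  bounce: vy ← 0.86·29.139 = 25.060
Arc 2: start y=0.000, vy=25.060 → t=5.012, apex=31.400, x_land=37.432, impact vy=-25.060
  bounce: vy ← 0.86·25.060 = 21.551
Arc 3: start y=0.000, vy=21.551 → t=4.310, apex=23.223, x_land=53.079, impact vy=-21.551
  bounce: vy ← 0.86·21.551 = 18.534
Arc 4: start y=0.000, vy=18.534 → t=3.707, apex=17.176, x_land=66.534, impact vy=-18.534
  bounce: vy ← 0.86·18.534 = 15.939
Arc 5: start y=0.000, vy=15.939 → t=3.188, apex=12.703, x_land=78.106, impact vy=-15.939
  bounce: vy ← 0.86·15.939 = 13.708
Arc 6: start y=0.000, vy=13.708 → t=2.742, apex=9.395, x_land=88.058, impact vy=-13.708
  bounce: vy ← 0.86·13.708 = 11.789

1 5.300 42.455 19.239
2 5.012 31.400 37.432
3 4.310 23.223 53.079
4 3.707 17.176 66.534
5 3.188 12.703 78.106
6 2.742 9.395 88.058
final: 88.058 11.789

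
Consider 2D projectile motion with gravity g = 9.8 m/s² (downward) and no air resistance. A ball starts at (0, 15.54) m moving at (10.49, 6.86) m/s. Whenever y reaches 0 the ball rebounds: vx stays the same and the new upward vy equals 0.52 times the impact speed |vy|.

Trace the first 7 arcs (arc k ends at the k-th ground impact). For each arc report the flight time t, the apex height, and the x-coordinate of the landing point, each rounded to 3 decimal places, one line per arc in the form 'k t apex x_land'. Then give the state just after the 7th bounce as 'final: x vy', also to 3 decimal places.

1 2.613 17.941 27.415
2 1.990 4.851 48.291
3 1.035 1.312 59.146
4 0.538 0.355 64.791
5 0.280 0.096 67.726
6 0.146 0.026 69.252
7 0.076 0.007 70.046
final: 70.046 0.193

Arc 1: start y=15.540, vy=6.860 → t=2.613, apex=17.941, x_land=27.415, impact vy=-18.752
  bounce: vy ← 0.52·18.752 = 9.751
Arc 2: start y=0.000, vy=9.751 → t=1.990, apex=4.851, x_land=48.291, impact vy=-9.751
  bounce: vy ← 0.52·9.751 = 5.071
Arc 3: start y=0.000, vy=5.071 → t=1.035, apex=1.312, x_land=59.146, impact vy=-5.071
  bounce: vy ← 0.52·5.071 = 2.637
Arc 4: start y=0.000, vy=2.637 → t=0.538, apex=0.355, x_land=64.791, impact vy=-2.637
  bounce: vy ← 0.52·2.637 = 1.371
Arc 5: start y=0.000, vy=1.371 → t=0.280, apex=0.096, x_land=67.726, impact vy=-1.371
  bounce: vy ← 0.52·1.371 = 0.713
Arc 6: start y=0.000, vy=0.713 → t=0.146, apex=0.026, x_land=69.252, impact vy=-0.713
  bounce: vy ← 0.52·0.713 = 0.371
Arc 7: start y=0.000, vy=0.371 → t=0.076, apex=0.007, x_land=70.046, impact vy=-0.371
  bounce: vy ← 0.52·0.371 = 0.193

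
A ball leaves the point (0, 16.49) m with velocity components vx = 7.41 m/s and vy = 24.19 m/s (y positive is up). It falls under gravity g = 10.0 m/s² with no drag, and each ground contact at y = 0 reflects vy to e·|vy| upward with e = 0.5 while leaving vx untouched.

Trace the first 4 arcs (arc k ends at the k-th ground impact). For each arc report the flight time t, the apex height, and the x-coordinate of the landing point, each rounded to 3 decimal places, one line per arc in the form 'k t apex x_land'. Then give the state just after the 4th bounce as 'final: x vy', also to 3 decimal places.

1 5.444 45.748 40.339
2 3.025 11.437 62.753
3 1.512 2.859 73.960
4 0.756 0.715 79.563
final: 79.563 1.891

Arc 1: start y=16.490, vy=24.190 → t=5.444, apex=45.748, x_land=40.339, impact vy=-30.248
  bounce: vy ← 0.5·30.248 = 15.124
Arc 2: start y=0.000, vy=15.124 → t=3.025, apex=11.437, x_land=62.753, impact vy=-15.124
  bounce: vy ← 0.5·15.124 = 7.562
Arc 3: start y=0.000, vy=7.562 → t=1.512, apex=2.859, x_land=73.960, impact vy=-7.562
  bounce: vy ← 0.5·7.562 = 3.781
Arc 4: start y=0.000, vy=3.781 → t=0.756, apex=0.715, x_land=79.563, impact vy=-3.781
  bounce: vy ← 0.5·3.781 = 1.891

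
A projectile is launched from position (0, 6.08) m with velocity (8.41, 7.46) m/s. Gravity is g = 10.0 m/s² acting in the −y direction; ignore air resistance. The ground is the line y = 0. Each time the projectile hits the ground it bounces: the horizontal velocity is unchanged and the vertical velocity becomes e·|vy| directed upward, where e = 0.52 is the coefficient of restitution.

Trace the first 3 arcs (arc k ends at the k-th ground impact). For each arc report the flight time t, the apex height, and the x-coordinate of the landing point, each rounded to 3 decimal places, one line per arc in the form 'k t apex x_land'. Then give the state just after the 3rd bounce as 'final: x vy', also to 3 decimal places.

Arc 1: start y=6.080, vy=7.460 → t=2.077, apex=8.863, x_land=17.471, impact vy=-13.314
  bounce: vy ← 0.52·13.314 = 6.923
Arc 2: start y=0.000, vy=6.923 → t=1.385, apex=2.396, x_land=29.115, impact vy=-6.923
  bounce: vy ← 0.52·6.923 = 3.600
Arc 3: start y=0.000, vy=3.600 → t=0.720, apex=0.648, x_land=35.170, impact vy=-3.600
  bounce: vy ← 0.52·3.600 = 1.872

1 2.077 8.863 17.471
2 1.385 2.396 29.115
3 0.720 0.648 35.170
final: 35.170 1.872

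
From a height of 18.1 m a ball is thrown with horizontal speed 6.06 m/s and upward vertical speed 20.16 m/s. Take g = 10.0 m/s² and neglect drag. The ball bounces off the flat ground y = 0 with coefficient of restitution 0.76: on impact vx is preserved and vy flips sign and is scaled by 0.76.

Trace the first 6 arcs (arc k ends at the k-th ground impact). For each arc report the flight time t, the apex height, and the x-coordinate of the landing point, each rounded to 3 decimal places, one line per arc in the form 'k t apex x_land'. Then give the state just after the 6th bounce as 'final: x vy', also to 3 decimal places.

1 4.788 38.421 29.016
2 4.214 22.192 54.549
3 3.202 12.818 73.955
4 2.434 7.404 88.704
5 1.850 4.276 99.912
6 1.406 2.470 108.431
final: 108.431 5.342

Arc 1: start y=18.100, vy=20.160 → t=4.788, apex=38.421, x_land=29.016, impact vy=-27.720
  bounce: vy ← 0.76·27.720 = 21.068
Arc 2: start y=0.000, vy=21.068 → t=4.214, apex=22.192, x_land=54.549, impact vy=-21.068
  bounce: vy ← 0.76·21.068 = 16.011
Arc 3: start y=0.000, vy=16.011 → t=3.202, apex=12.818, x_land=73.955, impact vy=-16.011
  bounce: vy ← 0.76·16.011 = 12.169
Arc 4: start y=0.000, vy=12.169 → t=2.434, apex=7.404, x_land=88.704, impact vy=-12.169
  bounce: vy ← 0.76·12.169 = 9.248
Arc 5: start y=0.000, vy=9.248 → t=1.850, apex=4.276, x_land=99.912, impact vy=-9.248
  bounce: vy ← 0.76·9.248 = 7.029
Arc 6: start y=0.000, vy=7.029 → t=1.406, apex=2.470, x_land=108.431, impact vy=-7.029
  bounce: vy ← 0.76·7.029 = 5.342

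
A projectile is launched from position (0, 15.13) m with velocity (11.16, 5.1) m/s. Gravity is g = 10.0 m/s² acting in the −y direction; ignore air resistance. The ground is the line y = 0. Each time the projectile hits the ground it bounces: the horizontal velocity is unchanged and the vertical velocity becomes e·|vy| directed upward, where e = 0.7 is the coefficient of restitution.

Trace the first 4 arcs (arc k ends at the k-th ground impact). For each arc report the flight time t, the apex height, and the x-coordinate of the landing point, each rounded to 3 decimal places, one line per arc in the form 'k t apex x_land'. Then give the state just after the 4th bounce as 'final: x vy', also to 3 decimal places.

Arc 1: start y=15.130, vy=5.100 → t=2.323, apex=16.431, x_land=25.922, impact vy=-18.128
  bounce: vy ← 0.7·18.128 = 12.689
Arc 2: start y=0.000, vy=12.689 → t=2.538, apex=8.051, x_land=54.245, impact vy=-12.689
  bounce: vy ← 0.7·12.689 = 8.883
Arc 3: start y=0.000, vy=8.883 → t=1.777, apex=3.945, x_land=74.070, impact vy=-8.883
  bounce: vy ← 0.7·8.883 = 6.218
Arc 4: start y=0.000, vy=6.218 → t=1.244, apex=1.933, x_land=87.948, impact vy=-6.218
  bounce: vy ← 0.7·6.218 = 4.352

1 2.323 16.431 25.922
2 2.538 8.051 54.245
3 1.777 3.945 74.070
4 1.244 1.933 87.948
final: 87.948 4.352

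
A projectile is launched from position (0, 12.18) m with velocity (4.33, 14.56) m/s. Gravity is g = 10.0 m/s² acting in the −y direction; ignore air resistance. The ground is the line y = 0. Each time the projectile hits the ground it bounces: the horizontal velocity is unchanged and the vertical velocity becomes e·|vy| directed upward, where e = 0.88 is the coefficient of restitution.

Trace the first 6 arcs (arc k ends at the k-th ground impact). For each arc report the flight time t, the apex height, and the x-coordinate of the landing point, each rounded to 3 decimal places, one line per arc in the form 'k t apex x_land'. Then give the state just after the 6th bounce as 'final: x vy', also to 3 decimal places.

Arc 1: start y=12.180, vy=14.560 → t=3.590, apex=22.780, x_land=15.547, impact vy=-21.345
  bounce: vy ← 0.88·21.345 = 18.783
Arc 2: start y=0.000, vy=18.783 → t=3.757, apex=17.641, x_land=31.813, impact vy=-18.783
  bounce: vy ← 0.88·18.783 = 16.529
Arc 3: start y=0.000, vy=16.529 → t=3.306, apex=13.661, x_land=46.127, impact vy=-16.529
  bounce: vy ← 0.88·16.529 = 14.546
Arc 4: start y=0.000, vy=14.546 → t=2.909, apex=10.579, x_land=58.724, impact vy=-14.546
  bounce: vy ← 0.88·14.546 = 12.800
Arc 5: start y=0.000, vy=12.800 → t=2.560, apex=8.192, x_land=69.809, impact vy=-12.800
  bounce: vy ← 0.88·12.800 = 11.264
Arc 6: start y=0.000, vy=11.264 → t=2.253, apex=6.344, x_land=79.564, impact vy=-11.264
  bounce: vy ← 0.88·11.264 = 9.913

1 3.590 22.780 15.547
2 3.757 17.641 31.813
3 3.306 13.661 46.127
4 2.909 10.579 58.724
5 2.560 8.192 69.809
6 2.253 6.344 79.564
final: 79.564 9.913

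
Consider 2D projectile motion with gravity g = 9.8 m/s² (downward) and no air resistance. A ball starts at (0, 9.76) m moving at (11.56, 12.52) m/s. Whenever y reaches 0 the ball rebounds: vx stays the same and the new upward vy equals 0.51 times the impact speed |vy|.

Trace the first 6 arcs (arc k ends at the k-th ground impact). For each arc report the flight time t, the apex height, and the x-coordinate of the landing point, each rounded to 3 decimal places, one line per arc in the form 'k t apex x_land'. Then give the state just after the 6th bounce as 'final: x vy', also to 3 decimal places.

1 3.181 17.757 36.775
2 1.942 4.619 59.222
3 0.990 1.201 70.669
4 0.505 0.312 76.508
5 0.258 0.081 79.485
6 0.131 0.021 81.004
final: 81.004 0.328

Arc 1: start y=9.760, vy=12.520 → t=3.181, apex=17.757, x_land=36.775, impact vy=-18.656
  bounce: vy ← 0.51·18.656 = 9.515
Arc 2: start y=0.000, vy=9.515 → t=1.942, apex=4.619, x_land=59.222, impact vy=-9.515
  bounce: vy ← 0.51·9.515 = 4.852
Arc 3: start y=0.000, vy=4.852 → t=0.990, apex=1.201, x_land=70.669, impact vy=-4.852
  bounce: vy ← 0.51·4.852 = 2.475
Arc 4: start y=0.000, vy=2.475 → t=0.505, apex=0.312, x_land=76.508, impact vy=-2.475
  bounce: vy ← 0.51·2.475 = 1.262
Arc 5: start y=0.000, vy=1.262 → t=0.258, apex=0.081, x_land=79.485, impact vy=-1.262
  bounce: vy ← 0.51·1.262 = 0.644
Arc 6: start y=0.000, vy=0.644 → t=0.131, apex=0.021, x_land=81.004, impact vy=-0.644
  bounce: vy ← 0.51·0.644 = 0.328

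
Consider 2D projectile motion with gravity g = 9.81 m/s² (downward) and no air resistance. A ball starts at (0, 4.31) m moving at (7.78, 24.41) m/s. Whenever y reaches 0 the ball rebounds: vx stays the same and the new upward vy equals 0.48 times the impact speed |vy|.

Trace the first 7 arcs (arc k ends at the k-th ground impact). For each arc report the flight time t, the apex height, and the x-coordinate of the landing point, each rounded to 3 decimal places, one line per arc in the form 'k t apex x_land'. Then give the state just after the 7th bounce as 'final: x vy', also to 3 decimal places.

1 5.147 34.679 40.046
2 2.553 7.990 59.905
3 1.225 1.841 69.438
4 0.588 0.424 74.013
5 0.282 0.098 76.210
6 0.136 0.023 77.264
7 0.065 0.005 77.770
final: 77.770 0.153

Arc 1: start y=4.310, vy=24.410 → t=5.147, apex=34.679, x_land=40.046, impact vy=-26.085
  bounce: vy ← 0.48·26.085 = 12.521
Arc 2: start y=0.000, vy=12.521 → t=2.553, apex=7.990, x_land=59.905, impact vy=-12.521
  bounce: vy ← 0.48·12.521 = 6.010
Arc 3: start y=0.000, vy=6.010 → t=1.225, apex=1.841, x_land=69.438, impact vy=-6.010
  bounce: vy ← 0.48·6.010 = 2.885
Arc 4: start y=0.000, vy=2.885 → t=0.588, apex=0.424, x_land=74.013, impact vy=-2.885
  bounce: vy ← 0.48·2.885 = 1.385
Arc 5: start y=0.000, vy=1.385 → t=0.282, apex=0.098, x_land=76.210, impact vy=-1.385
  bounce: vy ← 0.48·1.385 = 0.665
Arc 6: start y=0.000, vy=0.665 → t=0.136, apex=0.023, x_land=77.264, impact vy=-0.665
  bounce: vy ← 0.48·0.665 = 0.319
Arc 7: start y=0.000, vy=0.319 → t=0.065, apex=0.005, x_land=77.770, impact vy=-0.319
  bounce: vy ← 0.48·0.319 = 0.153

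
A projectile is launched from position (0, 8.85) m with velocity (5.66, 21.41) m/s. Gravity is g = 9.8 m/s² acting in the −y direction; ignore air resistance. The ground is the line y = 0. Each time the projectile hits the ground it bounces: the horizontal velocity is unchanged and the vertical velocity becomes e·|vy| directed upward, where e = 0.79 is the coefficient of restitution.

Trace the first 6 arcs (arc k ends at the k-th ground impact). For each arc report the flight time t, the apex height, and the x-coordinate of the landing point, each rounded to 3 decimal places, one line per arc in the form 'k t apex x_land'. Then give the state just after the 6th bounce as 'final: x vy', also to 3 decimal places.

Arc 1: start y=8.850, vy=21.410 → t=4.750, apex=32.237, x_land=26.883, impact vy=-25.137
  bounce: vy ← 0.79·25.137 = 19.858
Arc 2: start y=0.000, vy=19.858 → t=4.053, apex=20.119, x_land=49.821, impact vy=-19.858
  bounce: vy ← 0.79·19.858 = 15.688
Arc 3: start y=0.000, vy=15.688 → t=3.202, apex=12.556, x_land=67.942, impact vy=-15.688
  bounce: vy ← 0.79·15.688 = 12.393
Arc 4: start y=0.000, vy=12.393 → t=2.529, apex=7.836, x_land=82.257, impact vy=-12.393
  bounce: vy ← 0.79·12.393 = 9.791
Arc 5: start y=0.000, vy=9.791 → t=1.998, apex=4.891, x_land=93.567, impact vy=-9.791
  bounce: vy ← 0.79·9.791 = 7.735
Arc 6: start y=0.000, vy=7.735 → t=1.579, apex=3.052, x_land=102.501, impact vy=-7.735
  bounce: vy ← 0.79·7.735 = 6.110

1 4.750 32.237 26.883
2 4.053 20.119 49.821
3 3.202 12.556 67.942
4 2.529 7.836 82.257
5 1.998 4.891 93.567
6 1.579 3.052 102.501
final: 102.501 6.110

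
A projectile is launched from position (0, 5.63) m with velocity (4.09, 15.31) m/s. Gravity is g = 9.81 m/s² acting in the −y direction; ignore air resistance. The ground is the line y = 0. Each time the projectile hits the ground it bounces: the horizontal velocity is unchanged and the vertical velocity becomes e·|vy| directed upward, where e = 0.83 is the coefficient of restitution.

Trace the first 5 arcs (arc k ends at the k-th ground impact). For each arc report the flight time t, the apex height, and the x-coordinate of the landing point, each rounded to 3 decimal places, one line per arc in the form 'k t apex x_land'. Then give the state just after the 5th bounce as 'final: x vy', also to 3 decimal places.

Arc 1: start y=5.630, vy=15.310 → t=3.454, apex=17.577, x_land=14.125, impact vy=-18.570
  bounce: vy ← 0.83·18.570 = 15.413
Arc 2: start y=0.000, vy=15.413 → t=3.142, apex=12.109, x_land=26.978, impact vy=-15.413
  bounce: vy ← 0.83·15.413 = 12.793
Arc 3: start y=0.000, vy=12.793 → t=2.608, apex=8.342, x_land=37.645, impact vy=-12.793
  bounce: vy ← 0.83·12.793 = 10.618
Arc 4: start y=0.000, vy=10.618 → t=2.165, apex=5.747, x_land=46.499, impact vy=-10.618
  bounce: vy ← 0.83·10.618 = 8.813
Arc 5: start y=0.000, vy=8.813 → t=1.797, apex=3.959, x_land=53.848, impact vy=-8.813
  bounce: vy ← 0.83·8.813 = 7.315

1 3.454 17.577 14.125
2 3.142 12.109 26.978
3 2.608 8.342 37.645
4 2.165 5.747 46.499
5 1.797 3.959 53.848
final: 53.848 7.315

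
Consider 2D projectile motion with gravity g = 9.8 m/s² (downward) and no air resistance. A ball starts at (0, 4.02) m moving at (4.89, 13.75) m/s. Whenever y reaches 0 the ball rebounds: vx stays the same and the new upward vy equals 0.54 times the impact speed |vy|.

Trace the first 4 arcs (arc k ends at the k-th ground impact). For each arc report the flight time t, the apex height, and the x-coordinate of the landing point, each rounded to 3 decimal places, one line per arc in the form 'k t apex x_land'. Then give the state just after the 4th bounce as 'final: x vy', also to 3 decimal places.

Arc 1: start y=4.020, vy=13.750 → t=3.073, apex=13.666, x_land=15.027, impact vy=-16.366
  bounce: vy ← 0.54·16.366 = 8.838
Arc 2: start y=0.000, vy=8.838 → t=1.804, apex=3.985, x_land=23.847, impact vy=-8.838
  bounce: vy ← 0.54·8.838 = 4.772
Arc 3: start y=0.000, vy=4.772 → t=0.974, apex=1.162, x_land=28.610, impact vy=-4.772
  bounce: vy ← 0.54·4.772 = 2.577
Arc 4: start y=0.000, vy=2.577 → t=0.526, apex=0.339, x_land=31.182, impact vy=-2.577
  bounce: vy ← 0.54·2.577 = 1.392

1 3.073 13.666 15.027
2 1.804 3.985 23.847
3 0.974 1.162 28.610
4 0.526 0.339 31.182
final: 31.182 1.392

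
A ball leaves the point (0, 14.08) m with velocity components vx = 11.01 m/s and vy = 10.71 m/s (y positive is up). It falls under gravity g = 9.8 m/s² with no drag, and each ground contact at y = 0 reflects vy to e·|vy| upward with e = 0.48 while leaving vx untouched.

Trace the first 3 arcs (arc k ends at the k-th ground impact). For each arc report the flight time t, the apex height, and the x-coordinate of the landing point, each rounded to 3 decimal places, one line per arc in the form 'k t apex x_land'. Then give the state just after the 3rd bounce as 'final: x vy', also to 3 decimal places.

Arc 1: start y=14.080, vy=10.710 → t=3.110, apex=19.932, x_land=34.238, impact vy=-19.765
  bounce: vy ← 0.48·19.765 = 9.487
Arc 2: start y=0.000, vy=9.487 → t=1.936, apex=4.592, x_land=55.556, impact vy=-9.487
  bounce: vy ← 0.48·9.487 = 4.554
Arc 3: start y=0.000, vy=4.554 → t=0.929, apex=1.058, x_land=65.788, impact vy=-4.554
  bounce: vy ← 0.48·4.554 = 2.186

1 3.110 19.932 34.238
2 1.936 4.592 55.556
3 0.929 1.058 65.788
final: 65.788 2.186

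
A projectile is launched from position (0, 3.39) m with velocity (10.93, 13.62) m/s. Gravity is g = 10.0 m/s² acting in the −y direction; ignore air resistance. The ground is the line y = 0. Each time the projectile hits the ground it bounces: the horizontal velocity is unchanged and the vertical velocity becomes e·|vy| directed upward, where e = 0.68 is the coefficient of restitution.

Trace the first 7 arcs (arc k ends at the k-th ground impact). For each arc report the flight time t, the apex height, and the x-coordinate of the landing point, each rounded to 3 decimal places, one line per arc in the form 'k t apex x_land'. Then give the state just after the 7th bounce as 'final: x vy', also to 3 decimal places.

1 2.954 12.665 32.282
2 2.165 5.856 55.940
3 1.472 2.708 72.028
4 1.001 1.252 82.968
5 0.681 0.579 90.406
6 0.463 0.268 95.465
7 0.315 0.124 98.905
final: 98.905 1.070

Arc 1: start y=3.390, vy=13.620 → t=2.954, apex=12.665, x_land=32.282, impact vy=-15.916
  bounce: vy ← 0.68·15.916 = 10.823
Arc 2: start y=0.000, vy=10.823 → t=2.165, apex=5.856, x_land=55.940, impact vy=-10.823
  bounce: vy ← 0.68·10.823 = 7.359
Arc 3: start y=0.000, vy=7.359 → t=1.472, apex=2.708, x_land=72.028, impact vy=-7.359
  bounce: vy ← 0.68·7.359 = 5.004
Arc 4: start y=0.000, vy=5.004 → t=1.001, apex=1.252, x_land=82.968, impact vy=-5.004
  bounce: vy ← 0.68·5.004 = 3.403
Arc 5: start y=0.000, vy=3.403 → t=0.681, apex=0.579, x_land=90.406, impact vy=-3.403
  bounce: vy ← 0.68·3.403 = 2.314
Arc 6: start y=0.000, vy=2.314 → t=0.463, apex=0.268, x_land=95.465, impact vy=-2.314
  bounce: vy ← 0.68·2.314 = 1.574
Arc 7: start y=0.000, vy=1.574 → t=0.315, apex=0.124, x_land=98.905, impact vy=-1.574
  bounce: vy ← 0.68·1.574 = 1.070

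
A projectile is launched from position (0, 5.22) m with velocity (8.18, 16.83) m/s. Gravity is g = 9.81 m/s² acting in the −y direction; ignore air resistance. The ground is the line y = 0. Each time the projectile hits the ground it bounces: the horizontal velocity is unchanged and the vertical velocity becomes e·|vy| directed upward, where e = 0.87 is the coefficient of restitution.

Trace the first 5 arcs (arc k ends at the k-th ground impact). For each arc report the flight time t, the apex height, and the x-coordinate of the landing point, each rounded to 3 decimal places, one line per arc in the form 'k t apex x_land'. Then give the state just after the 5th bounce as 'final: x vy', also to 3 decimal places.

Arc 1: start y=5.220, vy=16.830 → t=3.717, apex=19.657, x_land=30.409, impact vy=-19.638
  bounce: vy ← 0.87·19.638 = 17.085
Arc 2: start y=0.000, vy=17.085 → t=3.483, apex=14.878, x_land=58.902, impact vy=-17.085
  bounce: vy ← 0.87·17.085 = 14.864
Arc 3: start y=0.000, vy=14.864 → t=3.030, apex=11.261, x_land=83.691, impact vy=-14.864
  bounce: vy ← 0.87·14.864 = 12.932
Arc 4: start y=0.000, vy=12.932 → t=2.636, apex=8.524, x_land=105.257, impact vy=-12.932
  bounce: vy ← 0.87·12.932 = 11.251
Arc 5: start y=0.000, vy=11.251 → t=2.294, apex=6.452, x_land=124.020, impact vy=-11.251
  bounce: vy ← 0.87·11.251 = 9.788

1 3.717 19.657 30.409
2 3.483 14.878 58.902
3 3.030 11.261 83.691
4 2.636 8.524 105.257
5 2.294 6.452 124.020
final: 124.020 9.788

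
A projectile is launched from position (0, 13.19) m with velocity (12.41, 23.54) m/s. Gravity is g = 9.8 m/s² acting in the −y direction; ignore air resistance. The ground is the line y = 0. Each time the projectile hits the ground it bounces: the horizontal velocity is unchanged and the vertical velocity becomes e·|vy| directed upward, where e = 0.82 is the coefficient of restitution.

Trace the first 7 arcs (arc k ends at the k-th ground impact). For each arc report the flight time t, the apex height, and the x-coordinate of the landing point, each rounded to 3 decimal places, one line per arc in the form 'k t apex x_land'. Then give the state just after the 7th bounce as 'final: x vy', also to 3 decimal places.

Arc 1: start y=13.190, vy=23.540 → t=5.311, apex=41.462, x_land=65.909, impact vy=-28.507
  bounce: vy ← 0.82·28.507 = 23.376
Arc 2: start y=0.000, vy=23.376 → t=4.771, apex=27.879, x_land=125.112, impact vy=-23.376
  bounce: vy ← 0.82·23.376 = 19.168
Arc 3: start y=0.000, vy=19.168 → t=3.912, apex=18.746, x_land=173.658, impact vy=-19.168
  bounce: vy ← 0.82·19.168 = 15.718
Arc 4: start y=0.000, vy=15.718 → t=3.208, apex=12.605, x_land=213.466, impact vy=-15.718
  bounce: vy ← 0.82·15.718 = 12.889
Arc 5: start y=0.000, vy=12.889 → t=2.630, apex=8.475, x_land=246.108, impact vy=-12.889
  bounce: vy ← 0.82·12.889 = 10.569
Arc 6: start y=0.000, vy=10.569 → t=2.157, apex=5.699, x_land=272.875, impact vy=-10.569
  bounce: vy ← 0.82·10.569 = 8.666
Arc 7: start y=0.000, vy=8.666 → t=1.769, apex=3.832, x_land=294.824, impact vy=-8.666
  bounce: vy ← 0.82·8.666 = 7.106

1 5.311 41.462 65.909
2 4.771 27.879 125.112
3 3.912 18.746 173.658
4 3.208 12.605 213.466
5 2.630 8.475 246.108
6 2.157 5.699 272.875
7 1.769 3.832 294.824
final: 294.824 7.106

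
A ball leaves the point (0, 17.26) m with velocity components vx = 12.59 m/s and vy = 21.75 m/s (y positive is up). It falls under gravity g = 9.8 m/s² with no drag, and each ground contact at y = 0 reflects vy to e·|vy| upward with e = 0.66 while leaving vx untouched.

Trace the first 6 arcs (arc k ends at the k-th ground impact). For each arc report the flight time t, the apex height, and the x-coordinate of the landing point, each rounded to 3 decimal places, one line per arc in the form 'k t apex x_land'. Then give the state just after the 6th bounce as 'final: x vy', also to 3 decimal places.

Arc 1: start y=17.260, vy=21.750 → t=5.126, apex=41.396, x_land=64.536, impact vy=-28.484
  bounce: vy ← 0.66·28.484 = 18.800
Arc 2: start y=0.000, vy=18.800 → t=3.837, apex=18.032, x_land=112.839, impact vy=-18.800
  bounce: vy ← 0.66·18.800 = 12.408
Arc 3: start y=0.000, vy=12.408 → t=2.532, apex=7.855, x_land=144.720, impact vy=-12.408
  bounce: vy ← 0.66·12.408 = 8.189
Arc 4: start y=0.000, vy=8.189 → t=1.671, apex=3.422, x_land=165.761, impact vy=-8.189
  bounce: vy ← 0.66·8.189 = 5.405
Arc 5: start y=0.000, vy=5.405 → t=1.103, apex=1.490, x_land=179.648, impact vy=-5.405
  bounce: vy ← 0.66·5.405 = 3.567
Arc 6: start y=0.000, vy=3.567 → t=0.728, apex=0.649, x_land=188.814, impact vy=-3.567
  bounce: vy ← 0.66·3.567 = 2.354

1 5.126 41.396 64.536
2 3.837 18.032 112.839
3 2.532 7.855 144.720
4 1.671 3.422 165.761
5 1.103 1.490 179.648
6 0.728 0.649 188.814
final: 188.814 2.354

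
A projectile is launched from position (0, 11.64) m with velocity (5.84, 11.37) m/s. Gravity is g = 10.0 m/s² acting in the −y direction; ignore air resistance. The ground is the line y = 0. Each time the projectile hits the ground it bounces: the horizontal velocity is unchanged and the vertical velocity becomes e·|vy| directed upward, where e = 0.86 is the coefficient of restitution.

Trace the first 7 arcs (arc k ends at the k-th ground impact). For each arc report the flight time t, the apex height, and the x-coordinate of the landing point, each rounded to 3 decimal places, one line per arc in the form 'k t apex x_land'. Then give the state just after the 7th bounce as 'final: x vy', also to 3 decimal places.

1 3.040 18.104 17.753
2 3.273 13.390 36.866
3 2.815 9.903 53.304
4 2.421 7.324 67.440
5 2.082 5.417 79.598
6 1.790 4.006 90.053
7 1.540 2.963 99.044
final: 99.044 6.620

Arc 1: start y=11.640, vy=11.370 → t=3.040, apex=18.104, x_land=17.753, impact vy=-19.028
  bounce: vy ← 0.86·19.028 = 16.364
Arc 2: start y=0.000, vy=16.364 → t=3.273, apex=13.390, x_land=36.866, impact vy=-16.364
  bounce: vy ← 0.86·16.364 = 14.073
Arc 3: start y=0.000, vy=14.073 → t=2.815, apex=9.903, x_land=53.304, impact vy=-14.073
  bounce: vy ← 0.86·14.073 = 12.103
Arc 4: start y=0.000, vy=12.103 → t=2.421, apex=7.324, x_land=67.440, impact vy=-12.103
  bounce: vy ← 0.86·12.103 = 10.409
Arc 5: start y=0.000, vy=10.409 → t=2.082, apex=5.417, x_land=79.598, impact vy=-10.409
  bounce: vy ← 0.86·10.409 = 8.951
Arc 6: start y=0.000, vy=8.951 → t=1.790, apex=4.006, x_land=90.053, impact vy=-8.951
  bounce: vy ← 0.86·8.951 = 7.698
Arc 7: start y=0.000, vy=7.698 → t=1.540, apex=2.963, x_land=99.044, impact vy=-7.698
  bounce: vy ← 0.86·7.698 = 6.620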